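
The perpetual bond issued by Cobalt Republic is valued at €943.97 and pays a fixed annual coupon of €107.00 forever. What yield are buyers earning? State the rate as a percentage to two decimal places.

P = C/r ⇒ r = C/P = €107.00/€943.97 = 0.113351

11.34%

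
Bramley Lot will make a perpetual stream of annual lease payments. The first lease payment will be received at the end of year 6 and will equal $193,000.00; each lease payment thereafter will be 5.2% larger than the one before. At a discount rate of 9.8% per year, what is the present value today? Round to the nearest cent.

Value at end of year 5: C₁ / (r − g) = $193,000.00 / (0.098 − 0.052) = $4,195,652.1739
Discount to today: PV = $4,195,652.1739 / (1 + 0.098)^5 = $4,195,652.1739 / 1.595922 = $2,628,982.99

$2628982.99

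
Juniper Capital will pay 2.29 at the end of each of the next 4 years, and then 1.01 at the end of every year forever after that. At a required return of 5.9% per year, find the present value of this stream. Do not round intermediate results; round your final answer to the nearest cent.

21.56

PV of 4-year annuity: 2.29 × [1 − (1+0.059)^−4] / 0.059 = 7.95330
Perpetuity value at year 4: 1.01 / 0.059 = 17.11864
PV of perpetuity: 17.11864 / (1+0.059)^4 = 13.61086
Total PV = 7.95330 + 13.61086 = 21.56415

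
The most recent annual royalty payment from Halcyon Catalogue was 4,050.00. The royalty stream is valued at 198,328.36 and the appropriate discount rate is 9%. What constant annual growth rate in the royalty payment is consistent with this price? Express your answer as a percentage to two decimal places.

6.82%

P = D₀(1+g)/(r−g) ⇒ P(r−g) = D₀(1+g) ⇒ g(P+D₀) = P·r − D₀
g = (P·r − D₀)/(P + D₀) = (198,328.36×0.09 − 4,050.00) / (198,328.36 + 4,050.00) = 0.068187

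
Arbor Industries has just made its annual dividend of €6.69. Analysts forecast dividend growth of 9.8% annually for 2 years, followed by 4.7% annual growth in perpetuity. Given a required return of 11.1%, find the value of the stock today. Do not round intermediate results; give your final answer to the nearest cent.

€120.04

D_1 = 7.34562
D_2 = 8.06549
Terminal value at year 2: TV = D_2×(1+g_2)/(r−g_2) = 8.44457/0.064 = 131.94639
P_0 = D_1/(1+r)^1 + D_2/(1+r)^2 + TV/(1+r)^2
    = 6.61172 + 6.53435 + 106.89795 = 120.04403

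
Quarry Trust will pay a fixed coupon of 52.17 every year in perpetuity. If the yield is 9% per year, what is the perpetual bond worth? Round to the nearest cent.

Level perpetuity: PV = C / r = 52.17 / 0.09 = 579.67

579.67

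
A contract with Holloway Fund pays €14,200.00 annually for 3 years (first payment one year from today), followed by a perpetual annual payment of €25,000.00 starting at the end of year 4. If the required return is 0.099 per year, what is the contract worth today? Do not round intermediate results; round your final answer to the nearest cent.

€225619.90

PV of 3-year annuity: €14,200.00 × [1 − (1+0.099)^−3] / 0.099 = 35375.56032
Perpetuity value at year 3: €25,000.00 / 0.099 = 252525.25253
PV of perpetuity: 252525.25253 / (1+0.099)^3 = 190244.33648
Total PV = 35375.56032 + 190244.33648 = 225619.89679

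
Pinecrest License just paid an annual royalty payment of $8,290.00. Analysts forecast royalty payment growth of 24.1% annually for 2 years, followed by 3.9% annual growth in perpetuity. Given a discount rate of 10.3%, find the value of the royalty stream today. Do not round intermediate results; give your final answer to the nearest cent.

D_1 = 10287.89000
D_2 = 12767.27149
Terminal value at year 2: TV = D_2×(1+g_2)/(r−g_2) = 13265.19508/0.064 = 207268.67310
P_0 = D_1/(1+r)^1 + D_2/(1+r)^2 + TV/(1+r)^2
    = 9327.18948 + 10494.14519 + 170365.88838 = 190187.22306

$190187.22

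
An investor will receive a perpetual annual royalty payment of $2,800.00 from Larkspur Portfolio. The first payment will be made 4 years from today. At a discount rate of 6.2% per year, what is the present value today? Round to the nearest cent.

Value at end of year 3: C / r = $2,800.00 / 0.062 = $45,161.2903
Discount to today: PV = $45,161.2903 / (1 + 0.062)^3 = $45,161.2903 / 1.197770 = $37,704.47

$37704.47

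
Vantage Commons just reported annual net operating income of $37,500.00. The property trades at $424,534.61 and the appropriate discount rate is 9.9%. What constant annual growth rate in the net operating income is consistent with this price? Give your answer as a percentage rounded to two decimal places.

0.98%

P = D₀(1+g)/(r−g) ⇒ P(r−g) = D₀(1+g) ⇒ g(P+D₀) = P·r − D₀
g = (P·r − D₀)/(P + D₀) = ($424,534.61×0.099 − $37,500.00) / ($424,534.61 + $37,500.00) = 0.009802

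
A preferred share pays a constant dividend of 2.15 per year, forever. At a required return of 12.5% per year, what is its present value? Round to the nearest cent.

17.20

Level perpetuity: PV = C / r = 2.15 / 0.125 = 17.20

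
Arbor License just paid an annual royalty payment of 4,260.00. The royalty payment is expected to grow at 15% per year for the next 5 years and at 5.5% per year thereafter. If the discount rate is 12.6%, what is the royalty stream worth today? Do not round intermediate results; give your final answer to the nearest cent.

D_1 = 4899.00000
D_2 = 5633.85000
D_3 = 6478.92750
D_4 = 7450.76663
D_5 = 8568.38162
Terminal value at year 5: TV = D_5×(1+g_2)/(r−g_2) = 9039.64261/0.071 = 127318.90997
P_0 = D_1/(1+r)^1 + D_2/(1+r)^2 + D_3/(1+r)^3 + D_4/(1+r)^4 + D_5/(1+r)^5 + TV/(1+r)^5
    = 4350.79929 + 4443.53391 + 4538.24511 + 4634.97503 + 4733.76668 + 70339.77248 = 93041.09250

93041.09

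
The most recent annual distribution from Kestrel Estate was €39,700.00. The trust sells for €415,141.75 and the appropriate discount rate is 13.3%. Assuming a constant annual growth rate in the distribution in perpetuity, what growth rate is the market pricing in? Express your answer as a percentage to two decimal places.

3.41%

P = D₀(1+g)/(r−g) ⇒ P(r−g) = D₀(1+g) ⇒ g(P+D₀) = P·r − D₀
g = (P·r − D₀)/(P + D₀) = (€415,141.75×0.133 − €39,700.00) / (€415,141.75 + €39,700.00) = 0.034108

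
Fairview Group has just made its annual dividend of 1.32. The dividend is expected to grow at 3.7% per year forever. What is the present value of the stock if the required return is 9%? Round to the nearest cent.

D₁ = D₀ × (1 + g) = 1.32 × 1.037 = 1.3688
Growing perpetuity: P = D₁ / (r − g) = 1.3688 / (0.09 − 0.037) = 25.83

25.83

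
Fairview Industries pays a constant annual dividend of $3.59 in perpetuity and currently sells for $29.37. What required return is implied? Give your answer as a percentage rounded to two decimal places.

12.22%

P = C/r ⇒ r = C/P = $3.59/$29.37 = 0.122234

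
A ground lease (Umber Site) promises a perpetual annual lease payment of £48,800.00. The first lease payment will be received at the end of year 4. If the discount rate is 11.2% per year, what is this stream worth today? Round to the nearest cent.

Value at end of year 3: C / r = £48,800.00 / 0.112 = £435,714.2857
Discount to today: PV = £435,714.2857 / (1 + 0.112)^3 = £435,714.2857 / 1.375037 = £316,874.61

£316874.61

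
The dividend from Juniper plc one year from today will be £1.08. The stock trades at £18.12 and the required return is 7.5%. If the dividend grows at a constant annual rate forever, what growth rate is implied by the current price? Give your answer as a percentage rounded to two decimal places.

1.54%

P = D₁/(r−g) ⇒ g = r − D₁/P = 0.075 − £1.08/£18.12 = 0.015397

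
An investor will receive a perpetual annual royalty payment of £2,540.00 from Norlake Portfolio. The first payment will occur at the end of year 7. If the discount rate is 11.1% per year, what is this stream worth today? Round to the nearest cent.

Value at end of year 6: C / r = £2,540.00 / 0.111 = £22,882.8829
Discount to today: PV = £22,882.8829 / (1 + 0.111)^6 = £22,882.8829 / 1.880548 = £12,168.20

£12168.20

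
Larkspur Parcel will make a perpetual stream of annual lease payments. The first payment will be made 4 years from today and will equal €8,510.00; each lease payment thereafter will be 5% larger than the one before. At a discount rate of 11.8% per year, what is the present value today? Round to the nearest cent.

Value at end of year 3: C₁ / (r − g) = €8,510.00 / (0.118 − 0.05) = €125,147.0588
Discount to today: PV = €125,147.0588 / (1 + 0.118)^3 = €125,147.0588 / 1.397415 = €89,556.11

€89556.11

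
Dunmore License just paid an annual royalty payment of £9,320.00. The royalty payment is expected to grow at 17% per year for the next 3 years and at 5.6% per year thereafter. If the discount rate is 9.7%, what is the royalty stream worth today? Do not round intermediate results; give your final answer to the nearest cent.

£323077.40

D_1 = 10904.40000
D_2 = 12758.14800
D_3 = 14927.03316
Terminal value at year 3: TV = D_3×(1+g_2)/(r−g_2) = 15762.94702/0.041 = 384462.12236
P_0 = D_1/(1+r)^1 + D_2/(1+r)^2 + D_3/(1+r)^3 + TV/(1+r)^3
    = 9940.20055 + 10601.67242 + 11307.16201 + 291228.36790 = 323077.40287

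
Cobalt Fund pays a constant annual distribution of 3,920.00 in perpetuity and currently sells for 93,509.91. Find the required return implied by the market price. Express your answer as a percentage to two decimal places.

P = C/r ⇒ r = C/P = 3,920.00/93,509.91 = 0.041921

4.19%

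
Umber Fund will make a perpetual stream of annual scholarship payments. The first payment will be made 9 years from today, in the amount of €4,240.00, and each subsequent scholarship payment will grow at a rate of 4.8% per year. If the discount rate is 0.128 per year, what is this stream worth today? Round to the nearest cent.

Value at end of year 8: C₁ / (r − g) = €4,240.00 / (0.128 − 0.048) = €53,000.0000
Discount to today: PV = €53,000.0000 / (1 + 0.128)^8 = €53,000.0000 / 2.621035 = €20,221.02

€20221.02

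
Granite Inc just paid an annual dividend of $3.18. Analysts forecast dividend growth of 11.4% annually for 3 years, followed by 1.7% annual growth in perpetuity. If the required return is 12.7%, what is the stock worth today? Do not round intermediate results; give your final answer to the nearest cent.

D_1 = 3.54252
D_2 = 3.94637
D_3 = 4.39625
Terminal value at year 3: TV = D_3×(1+g_2)/(r−g_2) = 4.47099/0.11 = 40.64536
P_0 = D_1/(1+r)^1 + D_2/(1+r)^2 + D_3/(1+r)^3 + TV/(1+r)^3
    = 3.14332 + 3.10706 + 3.07122 + 28.39483 = 37.71642

$37.72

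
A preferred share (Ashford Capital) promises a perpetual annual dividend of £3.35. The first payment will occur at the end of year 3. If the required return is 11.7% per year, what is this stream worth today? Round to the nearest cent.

Value at end of year 2: C / r = £3.35 / 0.117 = £28.6325
Discount to today: PV = £28.6325 / (1 + 0.117)^2 = £28.6325 / 1.247689 = £22.95

£22.95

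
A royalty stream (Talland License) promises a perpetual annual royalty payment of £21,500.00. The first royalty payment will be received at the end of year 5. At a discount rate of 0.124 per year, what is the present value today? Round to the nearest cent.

Value at end of year 4: C / r = £21,500.00 / 0.124 = £173,387.0968
Discount to today: PV = £173,387.0968 / (1 + 0.124)^4 = £173,387.0968 / 1.596119 = £108,630.44

£108630.44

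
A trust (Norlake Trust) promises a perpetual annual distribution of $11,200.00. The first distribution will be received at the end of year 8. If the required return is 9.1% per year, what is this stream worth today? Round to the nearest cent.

$66896.50

Value at end of year 7: C / r = $11,200.00 / 0.091 = $123,076.9231
Discount to today: PV = $123,076.9231 / (1 + 0.091)^7 = $123,076.9231 / 1.839811 = $66,896.50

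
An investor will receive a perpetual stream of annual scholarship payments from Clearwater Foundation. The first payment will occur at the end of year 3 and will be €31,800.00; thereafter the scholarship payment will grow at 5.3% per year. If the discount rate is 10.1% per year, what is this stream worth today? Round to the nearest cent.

€546526.52

Value at end of year 2: C₁ / (r − g) = €31,800.00 / (0.101 − 0.053) = €662,500.0000
Discount to today: PV = €662,500.0000 / (1 + 0.101)^2 = €662,500.0000 / 1.212201 = €546,526.52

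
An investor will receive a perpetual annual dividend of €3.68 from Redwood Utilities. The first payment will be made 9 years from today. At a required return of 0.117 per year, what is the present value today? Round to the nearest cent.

Value at end of year 8: C / r = €3.68 / 0.117 = €31.4530
Discount to today: PV = €31.4530 / (1 + 0.117)^8 = €31.4530 / 2.423402 = €12.98

€12.98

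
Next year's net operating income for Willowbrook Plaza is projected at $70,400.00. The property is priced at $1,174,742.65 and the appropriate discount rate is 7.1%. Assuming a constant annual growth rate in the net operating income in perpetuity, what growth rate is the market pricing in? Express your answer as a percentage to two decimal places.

P = D₁/(r−g) ⇒ g = r − D₁/P = 0.071 − $70,400.00/$1,174,742.65 = 0.011072

1.11%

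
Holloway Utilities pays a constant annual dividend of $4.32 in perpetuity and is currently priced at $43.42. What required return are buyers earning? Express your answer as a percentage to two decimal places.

P = C/r ⇒ r = C/P = $4.32/$43.42 = 0.099493

9.95%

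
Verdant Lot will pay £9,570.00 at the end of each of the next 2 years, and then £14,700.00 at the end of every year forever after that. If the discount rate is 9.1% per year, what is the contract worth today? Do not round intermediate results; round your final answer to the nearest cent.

£152526.45

PV of 2-year annuity: £9,570.00 × [1 − (1+0.091)^−2] / 0.091 = 16811.88728
Perpetuity value at year 2: £14,700.00 / 0.091 = 161538.46154
PV of perpetuity: 161538.46154 / (1+0.091)^2 = 135714.55945
Total PV = 16811.88728 + 135714.55945 = 152526.44673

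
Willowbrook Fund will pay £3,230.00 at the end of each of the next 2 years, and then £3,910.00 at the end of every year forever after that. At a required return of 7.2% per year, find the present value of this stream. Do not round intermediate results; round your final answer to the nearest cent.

PV of 2-year annuity: £3,230.00 × [1 − (1+0.072)^−2] / 0.072 = 5823.74972
Perpetuity value at year 2: £3,910.00 / 0.072 = 54305.55556
PV of perpetuity: 54305.55556 / (1+0.072)^2 = 47255.75326
Total PV = 5823.74972 + 47255.75326 = 53079.50298

£53079.50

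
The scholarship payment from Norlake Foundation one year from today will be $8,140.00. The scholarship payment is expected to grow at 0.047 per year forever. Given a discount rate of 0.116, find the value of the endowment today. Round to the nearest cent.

Growing perpetuity: P = D₁ / (r − g) = $8,140.0000 / (0.116 − 0.047) = $117,971.01

$117971.01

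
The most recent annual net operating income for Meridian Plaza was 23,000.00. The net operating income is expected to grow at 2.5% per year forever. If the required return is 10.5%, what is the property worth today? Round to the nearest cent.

294687.50

D₁ = D₀ × (1 + g) = 23,000.00 × 1.025 = 23,575.0000
Growing perpetuity: P = D₁ / (r − g) = 23,575.0000 / (0.105 − 0.025) = 294,687.50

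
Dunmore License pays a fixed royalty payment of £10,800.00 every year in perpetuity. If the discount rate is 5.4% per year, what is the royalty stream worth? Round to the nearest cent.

Level perpetuity: PV = C / r = £10,800.00 / 0.054 = £200,000.00

£200000.00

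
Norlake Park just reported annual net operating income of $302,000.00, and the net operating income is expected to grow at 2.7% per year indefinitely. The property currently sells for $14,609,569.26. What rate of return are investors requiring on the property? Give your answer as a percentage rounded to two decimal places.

4.82%

D₁ = $302,000.00 × 1.027 = $310,154.0000
P = D₁/(r − g) ⇒ r = D₁/P + g = $310,154.0000/$14,609,569.26 + 0.027 = 0.021230 + 0.027 = 0.048230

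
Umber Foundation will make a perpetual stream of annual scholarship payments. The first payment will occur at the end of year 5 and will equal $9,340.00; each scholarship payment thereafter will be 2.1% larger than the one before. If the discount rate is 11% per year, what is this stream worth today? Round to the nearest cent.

Value at end of year 4: C₁ / (r − g) = $9,340.00 / (0.11 − 0.021) = $104,943.8202
Discount to today: PV = $104,943.8202 / (1 + 0.11)^4 = $104,943.8202 / 1.518070 = $69,129.74

$69129.74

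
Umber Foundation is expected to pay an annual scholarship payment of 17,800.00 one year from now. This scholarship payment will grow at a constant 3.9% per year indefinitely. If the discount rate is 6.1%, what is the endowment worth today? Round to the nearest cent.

809090.91

Growing perpetuity: P = D₁ / (r − g) = 17,800.0000 / (0.061 − 0.039) = 809,090.91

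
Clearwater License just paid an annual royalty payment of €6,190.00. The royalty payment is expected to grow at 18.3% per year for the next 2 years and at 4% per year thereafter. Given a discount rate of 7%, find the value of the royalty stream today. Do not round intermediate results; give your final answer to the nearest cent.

€276714.02

D_1 = 7322.77000
D_2 = 8662.83691
Terminal value at year 2: TV = D_2×(1+g_2)/(r−g_2) = 9009.35039/0.03 = 300311.67955
P_0 = D_1/(1+r)^1 + D_2/(1+r)^2 + TV/(1+r)^2
    = 6843.71028 + 7566.45725 + 262303.85147 = 276714.01900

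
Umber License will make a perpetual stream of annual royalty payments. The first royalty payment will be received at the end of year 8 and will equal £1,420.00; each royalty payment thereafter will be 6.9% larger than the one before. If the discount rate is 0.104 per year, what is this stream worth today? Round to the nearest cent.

£20297.23

Value at end of year 7: C₁ / (r − g) = £1,420.00 / (0.104 − 0.069) = £40,571.4286
Discount to today: PV = £40,571.4286 / (1 + 0.104)^7 = £40,571.4286 / 1.998865 = £20,297.23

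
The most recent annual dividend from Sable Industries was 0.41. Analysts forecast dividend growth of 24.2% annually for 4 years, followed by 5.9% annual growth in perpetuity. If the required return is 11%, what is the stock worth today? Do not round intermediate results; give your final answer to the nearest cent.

15.53

D_1 = 0.50922
D_2 = 0.63245
D_3 = 0.78550
D_4 = 0.97560
Terminal value at year 4: TV = D_4×(1+g_2)/(r−g_2) = 1.03316/0.051 = 20.25797
P_0 = D_1/(1+r)^1 + D_2/(1+r)^2 + D_3/(1+r)^3 + D_4/(1+r)^4 + TV/(1+r)^4
    = 0.45876 + 0.51331 + 0.57435 + 0.64266 + 13.34456 = 15.53363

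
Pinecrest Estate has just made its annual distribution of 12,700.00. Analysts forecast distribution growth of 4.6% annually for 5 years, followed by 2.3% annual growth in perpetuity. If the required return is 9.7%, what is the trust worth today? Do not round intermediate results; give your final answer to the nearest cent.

193553.64

D_1 = 13284.20000
D_2 = 13895.27320
D_3 = 14534.45577
D_4 = 15203.04073
D_5 = 15902.38061
Terminal value at year 5: TV = D_5×(1+g_2)/(r−g_2) = 16268.13536/0.074 = 219839.66703
P_0 = D_1/(1+r)^1 + D_2/(1+r)^2 + D_3/(1+r)^3 + D_4/(1+r)^4 + D_5/(1+r)^5 + TV/(1+r)^5
    = 12109.57156 + 11546.59239 + 11009.78636 + 10497.93668 + 10009.88310 + 138379.87046 = 193553.64055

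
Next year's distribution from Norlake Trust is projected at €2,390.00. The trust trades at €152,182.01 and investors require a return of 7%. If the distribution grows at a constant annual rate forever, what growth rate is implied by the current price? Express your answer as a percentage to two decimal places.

P = D₁/(r−g) ⇒ g = r − D₁/P = 0.07 − €2,390.00/€152,182.01 = 0.054295

5.43%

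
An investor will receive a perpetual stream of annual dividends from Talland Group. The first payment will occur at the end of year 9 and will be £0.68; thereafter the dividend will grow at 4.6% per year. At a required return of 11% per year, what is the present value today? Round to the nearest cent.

Value at end of year 8: C₁ / (r − g) = £0.68 / (0.11 − 0.046) = £10.6250
Discount to today: PV = £10.6250 / (1 + 0.11)^8 = £10.6250 / 2.304538 = £4.61

£4.61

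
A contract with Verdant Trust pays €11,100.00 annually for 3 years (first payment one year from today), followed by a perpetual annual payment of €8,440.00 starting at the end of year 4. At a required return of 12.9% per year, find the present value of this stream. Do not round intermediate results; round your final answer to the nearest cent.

€71717.70

PV of 3-year annuity: €11,100.00 × [1 − (1+0.129)^−3] / 0.129 = 26253.36034
Perpetuity value at year 3: €8,440.00 / 0.129 = 65426.35659
PV of perpetuity: 65426.35659 / (1+0.129)^3 = 45464.34206
Total PV = 26253.36034 + 45464.34206 = 71717.70240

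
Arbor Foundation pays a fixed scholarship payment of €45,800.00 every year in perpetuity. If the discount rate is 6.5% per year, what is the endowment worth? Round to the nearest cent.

Level perpetuity: PV = C / r = €45,800.00 / 0.065 = €704,615.38

€704615.38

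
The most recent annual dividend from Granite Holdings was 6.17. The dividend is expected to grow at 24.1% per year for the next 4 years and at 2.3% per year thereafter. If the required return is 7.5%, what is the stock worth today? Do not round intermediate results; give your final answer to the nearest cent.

D_1 = 7.65697
D_2 = 9.50230
D_3 = 11.79235
D_4 = 14.63431
Terminal value at year 4: TV = D_4×(1+g_2)/(r−g_2) = 14.97090/0.052 = 287.90193
P_0 = D_1/(1+r)^1 + D_2/(1+r)^2 + D_3/(1+r)^3 + D_4/(1+r)^4 + TV/(1+r)^4
    = 7.12276 + 8.22265 + 9.49238 + 10.95818 + 215.58112 = 251.37709

251.38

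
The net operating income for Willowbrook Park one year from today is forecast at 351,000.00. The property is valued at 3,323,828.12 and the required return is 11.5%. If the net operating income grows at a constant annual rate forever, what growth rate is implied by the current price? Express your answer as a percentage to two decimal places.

P = D₁/(r−g) ⇒ g = r − D₁/P = 0.115 − 351,000.00/3,323,828.12 = 0.009399

0.94%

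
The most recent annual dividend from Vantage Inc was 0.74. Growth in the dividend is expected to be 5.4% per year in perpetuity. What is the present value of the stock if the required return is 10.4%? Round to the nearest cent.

15.60

D₁ = D₀ × (1 + g) = 0.74 × 1.054 = 0.7800
Growing perpetuity: P = D₁ / (r − g) = 0.7800 / (0.104 − 0.054) = 15.60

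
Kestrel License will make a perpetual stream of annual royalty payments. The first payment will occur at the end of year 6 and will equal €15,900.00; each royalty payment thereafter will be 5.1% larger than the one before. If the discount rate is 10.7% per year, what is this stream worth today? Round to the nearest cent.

€170793.36

Value at end of year 5: C₁ / (r − g) = €15,900.00 / (0.107 − 0.051) = €283,928.5714
Discount to today: PV = €283,928.5714 / (1 + 0.107)^5 = €283,928.5714 / 1.662410 = €170,793.36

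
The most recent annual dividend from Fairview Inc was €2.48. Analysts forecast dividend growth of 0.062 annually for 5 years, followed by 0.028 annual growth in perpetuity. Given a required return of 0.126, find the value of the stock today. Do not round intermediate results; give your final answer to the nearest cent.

D_1 = 2.63376
D_2 = 2.79705
D_3 = 2.97047
D_4 = 3.15464
D_5 = 3.35023
Terminal value at year 5: TV = D_5×(1+g_2)/(r−g_2) = 3.44403/0.098 = 35.14320
P_0 = D_1/(1+r)^1 + D_2/(1+r)^2 + D_3/(1+r)^3 + D_4/(1+r)^4 + D_5/(1+r)^5 + TV/(1+r)^5
    = 2.33904 + 2.20609 + 2.08070 + 1.96244 + 1.85090 + 19.41553 = 29.85471

€29.85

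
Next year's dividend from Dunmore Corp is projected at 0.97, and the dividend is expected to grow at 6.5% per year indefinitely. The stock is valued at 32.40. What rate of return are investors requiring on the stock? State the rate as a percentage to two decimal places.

9.49%

P = D₁/(r − g) ⇒ r = D₁/P + g = 0.9700/32.40 + 0.065 = 0.029938 + 0.065 = 0.094938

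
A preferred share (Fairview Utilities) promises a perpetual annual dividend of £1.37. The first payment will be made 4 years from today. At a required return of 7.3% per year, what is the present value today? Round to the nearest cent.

£15.19

Value at end of year 3: C / r = £1.37 / 0.073 = £18.7671
Discount to today: PV = £18.7671 / (1 + 0.073)^3 = £18.7671 / 1.235376 = £15.19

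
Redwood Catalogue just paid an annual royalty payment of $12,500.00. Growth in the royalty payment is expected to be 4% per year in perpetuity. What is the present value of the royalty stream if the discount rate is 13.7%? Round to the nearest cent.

D₁ = D₀ × (1 + g) = $12,500.00 × 1.04 = $13,000.0000
Growing perpetuity: P = D₁ / (r − g) = $13,000.0000 / (0.137 − 0.04) = $134,020.62

$134020.62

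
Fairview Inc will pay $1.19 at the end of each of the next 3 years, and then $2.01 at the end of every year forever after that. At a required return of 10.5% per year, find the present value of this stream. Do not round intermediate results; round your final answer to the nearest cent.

PV of 3-year annuity: $1.19 × [1 − (1+0.105)^−3] / 0.105 = 2.93350
Perpetuity value at year 3: $2.01 / 0.105 = 19.14286
PV of perpetuity: 19.14286 / (1+0.105)^3 = 14.18796
Total PV = 2.93350 + 14.18796 = 17.12146

$17.12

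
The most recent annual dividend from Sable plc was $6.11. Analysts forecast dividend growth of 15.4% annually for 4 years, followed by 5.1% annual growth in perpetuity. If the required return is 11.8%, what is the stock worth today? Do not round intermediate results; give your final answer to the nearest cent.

$135.27

D_1 = 7.05094
D_2 = 8.13678
D_3 = 9.38985
D_4 = 10.83589
Terminal value at year 4: TV = D_4×(1+g_2)/(r−g_2) = 11.38852/0.067 = 169.97786
P_0 = D_1/(1+r)^1 + D_2/(1+r)^2 + D_3/(1+r)^3 + D_4/(1+r)^4 + TV/(1+r)^4
    = 6.30674 + 6.50982 + 6.71944 + 6.93581 + 108.79906 = 135.27088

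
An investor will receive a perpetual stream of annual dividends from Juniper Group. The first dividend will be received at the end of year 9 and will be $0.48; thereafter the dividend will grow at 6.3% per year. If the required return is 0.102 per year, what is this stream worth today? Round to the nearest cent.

$5.66

Value at end of year 8: C₁ / (r − g) = $0.48 / (0.102 − 0.063) = $12.3077
Discount to today: PV = $12.3077 / (1 + 0.102)^8 = $12.3077 / 2.174967 = $5.66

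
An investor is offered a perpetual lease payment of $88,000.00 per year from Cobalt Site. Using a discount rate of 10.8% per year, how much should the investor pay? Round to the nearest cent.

$814814.81

Level perpetuity: PV = C / r = $88,000.00 / 0.108 = $814,814.81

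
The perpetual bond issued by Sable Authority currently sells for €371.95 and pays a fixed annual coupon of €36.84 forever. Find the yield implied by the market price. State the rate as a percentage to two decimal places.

P = C/r ⇒ r = C/P = €36.84/€371.95 = 0.099046

9.90%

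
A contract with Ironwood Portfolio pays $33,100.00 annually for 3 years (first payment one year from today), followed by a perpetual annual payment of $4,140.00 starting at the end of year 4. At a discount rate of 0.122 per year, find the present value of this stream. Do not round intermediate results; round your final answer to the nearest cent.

$103253.10

PV of 3-year annuity: $33,100.00 × [1 − (1+0.122)^−3] / 0.122 = 79228.18247
Perpetuity value at year 3: $4,140.00 / 0.122 = 33934.42623
PV of perpetuity: 33934.42623 / (1+0.122)^3 = 24024.91942
Total PV = 79228.18247 + 24024.91942 = 103253.10189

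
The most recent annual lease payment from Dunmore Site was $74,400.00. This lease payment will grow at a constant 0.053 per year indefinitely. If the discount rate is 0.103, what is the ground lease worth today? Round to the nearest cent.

$1566864.00

D₁ = D₀ × (1 + g) = $74,400.00 × 1.053 = $78,343.2000
Growing perpetuity: P = D₁ / (r − g) = $78,343.2000 / (0.103 − 0.053) = $1,566,864.00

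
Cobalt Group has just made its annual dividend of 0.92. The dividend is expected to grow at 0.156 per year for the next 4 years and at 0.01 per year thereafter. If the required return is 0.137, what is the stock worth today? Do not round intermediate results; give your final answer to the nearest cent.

11.65

D_1 = 1.06352
D_2 = 1.22943
D_3 = 1.42122
D_4 = 1.64293
Terminal value at year 4: TV = D_4×(1+g_2)/(r−g_2) = 1.65936/0.127 = 13.06582
P_0 = D_1/(1+r)^1 + D_2/(1+r)^2 + D_3/(1+r)^3 + D_4/(1+r)^4 + TV/(1+r)^4
    = 0.93537 + 0.95100 + 0.96690 + 0.98305 + 7.81799 = 11.65432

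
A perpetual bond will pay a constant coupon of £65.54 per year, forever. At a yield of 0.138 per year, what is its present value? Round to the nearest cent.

Level perpetuity: PV = C / r = £65.54 / 0.138 = £474.93

£474.93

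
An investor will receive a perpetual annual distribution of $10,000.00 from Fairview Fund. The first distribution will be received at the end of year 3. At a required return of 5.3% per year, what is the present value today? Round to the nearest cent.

$170163.88

Value at end of year 2: C / r = $10,000.00 / 0.053 = $188,679.2453
Discount to today: PV = $188,679.2453 / (1 + 0.053)^2 = $188,679.2453 / 1.108809 = $170,163.88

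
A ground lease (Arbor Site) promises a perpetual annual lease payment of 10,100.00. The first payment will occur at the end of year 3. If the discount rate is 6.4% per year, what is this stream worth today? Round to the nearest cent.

Value at end of year 2: C / r = 10,100.00 / 0.064 = 157,812.5000
Discount to today: PV = 157,812.5000 / (1 + 0.064)^2 = 157,812.5000 / 1.132096 = 139,398.51

139398.51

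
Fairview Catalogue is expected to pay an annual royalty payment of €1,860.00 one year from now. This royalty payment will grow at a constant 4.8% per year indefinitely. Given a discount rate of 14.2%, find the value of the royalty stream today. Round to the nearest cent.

€19787.23

Growing perpetuity: P = D₁ / (r − g) = €1,860.0000 / (0.142 − 0.048) = €19,787.23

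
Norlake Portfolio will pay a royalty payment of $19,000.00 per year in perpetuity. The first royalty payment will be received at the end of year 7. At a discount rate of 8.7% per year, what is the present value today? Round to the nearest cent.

$132390.58

Value at end of year 6: C / r = $19,000.00 / 0.087 = $218,390.8046
Discount to today: PV = $218,390.8046 / (1 + 0.087)^6 = $218,390.8046 / 1.649595 = $132,390.58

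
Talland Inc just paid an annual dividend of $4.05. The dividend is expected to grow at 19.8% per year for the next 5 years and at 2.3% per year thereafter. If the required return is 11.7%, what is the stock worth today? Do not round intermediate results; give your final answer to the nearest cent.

D_1 = 4.85190
D_2 = 5.81258
D_3 = 6.96347
D_4 = 8.34223
D_5 = 9.99399
Terminal value at year 5: TV = D_5×(1+g_2)/(r−g_2) = 10.22386/0.094 = 108.76443
P_0 = D_1/(1+r)^1 + D_2/(1+r)^2 + D_3/(1+r)^3 + D_4/(1+r)^4 + D_5/(1+r)^5 + TV/(1+r)^5
    = 4.34369 + 4.65867 + 4.99650 + 5.35883 + 5.74742 + 62.54909 = 87.65421

$87.65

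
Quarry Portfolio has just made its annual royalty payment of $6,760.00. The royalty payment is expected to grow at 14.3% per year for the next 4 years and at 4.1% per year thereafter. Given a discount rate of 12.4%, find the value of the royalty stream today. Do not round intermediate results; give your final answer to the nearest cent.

$118867.05

D_1 = 7726.68000
D_2 = 8831.59524
D_3 = 10094.51336
D_4 = 11538.02877
Terminal value at year 4: TV = D_4×(1+g_2)/(r−g_2) = 12011.08795/0.083 = 144711.90300
P_0 = D_1/(1+r)^1 + D_2/(1+r)^2 + D_3/(1+r)^3 + D_4/(1+r)^4 + TV/(1+r)^4
    = 6874.27046 + 6990.47254 + 7108.63889 + 7228.80272 + 90664.86302 = 118867.04764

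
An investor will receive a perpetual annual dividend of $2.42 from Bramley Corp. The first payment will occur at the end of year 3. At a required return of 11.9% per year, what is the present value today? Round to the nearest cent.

Value at end of year 2: C / r = $2.42 / 0.119 = $20.3361
Discount to today: PV = $20.3361 / (1 + 0.119)^2 = $20.3361 / 1.252161 = $16.24

$16.24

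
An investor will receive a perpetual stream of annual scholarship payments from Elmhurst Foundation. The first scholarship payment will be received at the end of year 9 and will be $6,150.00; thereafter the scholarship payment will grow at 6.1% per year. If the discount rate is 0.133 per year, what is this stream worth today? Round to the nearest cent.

$31455.99

Value at end of year 8: C₁ / (r − g) = $6,150.00 / (0.133 − 0.061) = $85,416.6667
Discount to today: PV = $85,416.6667 / (1 + 0.133)^8 = $85,416.6667 / 2.715434 = $31,455.99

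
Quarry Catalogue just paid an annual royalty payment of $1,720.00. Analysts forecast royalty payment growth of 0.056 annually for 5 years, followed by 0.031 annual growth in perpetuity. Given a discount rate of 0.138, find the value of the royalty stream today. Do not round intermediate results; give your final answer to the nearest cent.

D_1 = 1816.32000
D_2 = 1918.03392
D_3 = 2025.44382
D_4 = 2138.86867
D_5 = 2258.64532
Terminal value at year 5: TV = D_5×(1+g_2)/(r−g_2) = 2328.66332/0.107 = 21763.20864
P_0 = D_1/(1+r)^1 + D_2/(1+r)^2 + D_3/(1+r)^3 + D_4/(1+r)^4 + D_5/(1+r)^5 + TV/(1+r)^5
    = 1596.06327 + 1481.05695 + 1374.33756 + 1275.30796 + 1183.41407 + 11402.80284 = 18312.98265

$18312.98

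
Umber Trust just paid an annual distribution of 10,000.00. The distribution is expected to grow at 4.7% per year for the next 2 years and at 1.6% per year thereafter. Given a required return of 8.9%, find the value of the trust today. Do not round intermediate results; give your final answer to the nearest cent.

D_1 = 10470.00000
D_2 = 10962.09000
Terminal value at year 2: TV = D_2×(1+g_2)/(r−g_2) = 11137.48344/0.073 = 152568.26630
P_0 = D_1/(1+r)^1 + D_2/(1+r)^2 + TV/(1+r)^2
    = 9614.32507 + 9243.52465 + 128649.60339 = 147507.45311

147507.45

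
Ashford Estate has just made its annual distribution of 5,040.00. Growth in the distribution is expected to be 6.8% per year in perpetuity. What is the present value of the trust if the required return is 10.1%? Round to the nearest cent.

163112.73

D₁ = D₀ × (1 + g) = 5,040.00 × 1.068 = 5,382.7200
Growing perpetuity: P = D₁ / (r − g) = 5,382.7200 / (0.101 − 0.068) = 163,112.73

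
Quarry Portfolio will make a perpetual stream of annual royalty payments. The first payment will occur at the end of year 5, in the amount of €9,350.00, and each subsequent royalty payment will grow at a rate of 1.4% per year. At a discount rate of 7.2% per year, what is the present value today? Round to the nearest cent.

€122068.74

Value at end of year 4: C₁ / (r − g) = €9,350.00 / (0.072 − 0.014) = €161,206.8966
Discount to today: PV = €161,206.8966 / (1 + 0.072)^4 = €161,206.8966 / 1.320624 = €122,068.74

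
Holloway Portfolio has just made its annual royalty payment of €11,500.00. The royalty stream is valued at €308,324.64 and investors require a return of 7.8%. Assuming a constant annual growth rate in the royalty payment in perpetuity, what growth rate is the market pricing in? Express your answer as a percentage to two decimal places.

3.92%

P = D₀(1+g)/(r−g) ⇒ P(r−g) = D₀(1+g) ⇒ g(P+D₀) = P·r − D₀
g = (P·r − D₀)/(P + D₀) = (€308,324.64×0.078 − €11,500.00) / (€308,324.64 + €11,500.00) = 0.039238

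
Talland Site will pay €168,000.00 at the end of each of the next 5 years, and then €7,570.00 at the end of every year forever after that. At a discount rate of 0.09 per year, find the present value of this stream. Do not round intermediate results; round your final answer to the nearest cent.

€708127.86

PV of 5-year annuity: €168,000.00 × [1 − (1+0.09)^−5] / 0.09 = 653461.41224
Perpetuity value at year 5: €7,570.00 / 0.09 = 84111.11111
PV of perpetuity: 84111.11111 / (1+0.09)^5 = 54666.45105
Total PV = 653461.41224 + 54666.45105 = 708127.86329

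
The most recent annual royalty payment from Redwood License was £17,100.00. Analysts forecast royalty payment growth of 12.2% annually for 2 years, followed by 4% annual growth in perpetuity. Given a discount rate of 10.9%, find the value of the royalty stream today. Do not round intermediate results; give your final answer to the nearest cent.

D_1 = 19186.20000
D_2 = 21526.91640
Terminal value at year 2: TV = D_2×(1+g_2)/(r−g_2) = 22387.99306/0.069 = 324463.66748
P_0 = D_1/(1+r)^1 + D_2/(1+r)^2 + TV/(1+r)^2
    = 17300.45086 + 17503.25145 + 263817.12335 = 298620.82566

£298620.83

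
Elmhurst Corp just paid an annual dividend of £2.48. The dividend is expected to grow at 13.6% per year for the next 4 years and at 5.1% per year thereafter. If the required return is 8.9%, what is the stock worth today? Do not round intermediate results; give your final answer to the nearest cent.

D_1 = 2.81728
D_2 = 3.20043
D_3 = 3.63569
D_4 = 4.13014
Terminal value at year 4: TV = D_4×(1+g_2)/(r−g_2) = 4.34078/0.038 = 114.23104
P_0 = D_1/(1+r)^1 + D_2/(1+r)^2 + D_3/(1+r)^3 + D_4/(1+r)^4 + TV/(1+r)^4
    = 2.58703 + 2.69869 + 2.81516 + 2.93666 + 81.22180 = 92.25934

£92.26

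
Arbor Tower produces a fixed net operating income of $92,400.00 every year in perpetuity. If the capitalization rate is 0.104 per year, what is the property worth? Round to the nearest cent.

$888461.54

Level perpetuity: PV = C / r = $92,400.00 / 0.104 = $888,461.54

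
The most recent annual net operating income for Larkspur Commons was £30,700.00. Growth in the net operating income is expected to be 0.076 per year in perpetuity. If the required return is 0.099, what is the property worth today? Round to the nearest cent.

£1436226.09

D₁ = D₀ × (1 + g) = £30,700.00 × 1.076 = £33,033.2000
Growing perpetuity: P = D₁ / (r − g) = £33,033.2000 / (0.099 − 0.076) = £1,436,226.09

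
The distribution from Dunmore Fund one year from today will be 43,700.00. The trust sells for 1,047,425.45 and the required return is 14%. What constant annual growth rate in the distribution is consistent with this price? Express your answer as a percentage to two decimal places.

P = D₁/(r−g) ⇒ g = r − D₁/P = 0.14 − 43,700.00/1,047,425.45 = 0.098279

9.83%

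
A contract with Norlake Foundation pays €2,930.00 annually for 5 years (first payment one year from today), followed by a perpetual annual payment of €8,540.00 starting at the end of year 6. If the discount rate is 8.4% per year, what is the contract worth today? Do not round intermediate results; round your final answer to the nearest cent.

PV of 5-year annuity: €2,930.00 × [1 − (1+0.084)^−5] / 0.084 = 11576.33788
Perpetuity value at year 5: €8,540.00 / 0.084 = 101666.66667
PV of perpetuity: 101666.66667 / (1+0.084)^5 = 67925.39516
Total PV = 11576.33788 + 67925.39516 = 79501.73304

€79501.73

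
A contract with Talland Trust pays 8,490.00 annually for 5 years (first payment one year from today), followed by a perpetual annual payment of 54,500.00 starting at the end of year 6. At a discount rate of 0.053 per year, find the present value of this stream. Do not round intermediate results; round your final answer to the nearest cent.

830743.84

PV of 5-year annuity: 8,490.00 × [1 − (1+0.053)^−5] / 0.053 = 36454.41942
Perpetuity value at year 5: 54,500.00 / 0.053 = 1028301.88679
PV of perpetuity: 1028301.88679 / (1+0.053)^5 = 794289.41817
Total PV = 36454.41942 + 794289.41817 = 830743.83759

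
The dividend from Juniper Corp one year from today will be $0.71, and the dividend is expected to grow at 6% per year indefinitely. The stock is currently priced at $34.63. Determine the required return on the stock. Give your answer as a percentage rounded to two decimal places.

P = D₁/(r − g) ⇒ r = D₁/P + g = $0.7100/$34.63 + 0.06 = 0.020502 + 0.06 = 0.080502

8.05%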